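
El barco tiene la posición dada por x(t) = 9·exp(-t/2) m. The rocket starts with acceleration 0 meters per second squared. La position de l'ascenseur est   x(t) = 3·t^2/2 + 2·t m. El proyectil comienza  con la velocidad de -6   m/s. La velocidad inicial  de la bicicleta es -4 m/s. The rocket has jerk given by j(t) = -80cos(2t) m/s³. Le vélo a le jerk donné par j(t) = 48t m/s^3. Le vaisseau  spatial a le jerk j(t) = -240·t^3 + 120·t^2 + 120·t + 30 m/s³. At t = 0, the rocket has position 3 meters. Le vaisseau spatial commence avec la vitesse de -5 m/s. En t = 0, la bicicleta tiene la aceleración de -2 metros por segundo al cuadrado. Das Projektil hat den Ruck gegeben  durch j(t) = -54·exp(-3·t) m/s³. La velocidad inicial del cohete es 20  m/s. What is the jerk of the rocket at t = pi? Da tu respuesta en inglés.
Using j(t) = -80·cos(2·t) and substituting t = pi, we find j = -80.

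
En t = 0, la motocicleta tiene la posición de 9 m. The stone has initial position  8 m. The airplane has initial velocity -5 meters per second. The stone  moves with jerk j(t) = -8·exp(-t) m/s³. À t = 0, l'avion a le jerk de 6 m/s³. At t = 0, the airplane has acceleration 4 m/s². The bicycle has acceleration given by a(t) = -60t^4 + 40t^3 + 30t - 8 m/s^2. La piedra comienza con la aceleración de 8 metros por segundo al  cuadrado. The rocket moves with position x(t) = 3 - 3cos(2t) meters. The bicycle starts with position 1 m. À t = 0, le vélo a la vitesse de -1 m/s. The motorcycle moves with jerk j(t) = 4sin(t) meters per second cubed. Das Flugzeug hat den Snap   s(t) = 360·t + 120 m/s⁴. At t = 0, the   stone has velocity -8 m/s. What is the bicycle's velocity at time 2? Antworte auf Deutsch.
Um dies zu lösen, müssen wir 1 Integral unserer Gleichung für die Beschleunigung a(t) = -60·t^4 + 40·t^3 + 30·t - 8 finden. Mit ∫a(t)dt und Anwendung von v(0) = -1, finden wir v(t) = -12·t^5 + 10·t^4 + 15·t^2 - 8·t - 1. Aus der Gleichung für die Geschwindigkeit v(t) = -12·t^5 + 10·t^4 + 15·t^2 - 8·t - 1, setzen wir t = 2 ein und erhalten v = -181.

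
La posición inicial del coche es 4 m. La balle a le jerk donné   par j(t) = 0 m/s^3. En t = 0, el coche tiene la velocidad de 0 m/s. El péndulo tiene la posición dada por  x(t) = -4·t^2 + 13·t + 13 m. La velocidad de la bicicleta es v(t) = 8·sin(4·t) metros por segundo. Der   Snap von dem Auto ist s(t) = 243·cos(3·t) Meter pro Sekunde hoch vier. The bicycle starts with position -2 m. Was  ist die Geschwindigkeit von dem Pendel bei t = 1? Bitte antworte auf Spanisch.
Partiendo de la posición x(t) = -4·t^2 + 13·t + 13, tomamos 1 derivada. Tomando d/dt de x(t), encontramos v(t) = 13 - 8·t. Tenemos la velocidad v(t) = 13 - 8·t. Sustituyendo t = 1: v(1) = 5.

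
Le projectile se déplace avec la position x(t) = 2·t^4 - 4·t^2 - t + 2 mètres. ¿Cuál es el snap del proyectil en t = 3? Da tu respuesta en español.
Partiendo de la posición x(t) = 2·t^4 - 4·t^2 - t + 2, tomamos 4 derivadas. Tomando d/dt de x(t), encontramos v(t) = 8·t^3 - 8·t - 1. Derivando la velocidad, obtenemos la aceleración: a(t) = 24·t^2 - 8. Derivando la aceleración, obtenemos la sacudida: j(t) = 48·t. Derivando la sacudida, obtenemos el snap: s(t) = 48. De la ecuación del snap s(t) = 48, sustituimos t = 3 para obtener s = 48.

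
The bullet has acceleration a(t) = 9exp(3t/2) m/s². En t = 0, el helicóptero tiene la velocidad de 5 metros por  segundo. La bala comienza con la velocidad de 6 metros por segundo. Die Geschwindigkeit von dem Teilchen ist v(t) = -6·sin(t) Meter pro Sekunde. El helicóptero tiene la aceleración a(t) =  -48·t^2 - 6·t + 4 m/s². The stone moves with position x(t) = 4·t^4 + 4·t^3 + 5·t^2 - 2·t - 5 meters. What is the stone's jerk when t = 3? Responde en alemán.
Ausgehend von der Position x(t) = 4·t^4 + 4·t^3 + 5·t^2 - 2·t - 5, nehmen wir 3 Ableitungen. Mit d/dt von x(t) finden wir v(t) = 16·t^3 + 12·t^2 + 10·t - 2. Mit d/dt von v(t) finden wir a(t) = 48·t^2 + 24·t + 10. Die Ableitung von der Beschleunigung ergibt den Ruck: j(t) = 96·t + 24. Aus der Gleichung für den Ruck j(t) = 96·t + 24, setzen wir t = 3 ein und erhalten j = 312.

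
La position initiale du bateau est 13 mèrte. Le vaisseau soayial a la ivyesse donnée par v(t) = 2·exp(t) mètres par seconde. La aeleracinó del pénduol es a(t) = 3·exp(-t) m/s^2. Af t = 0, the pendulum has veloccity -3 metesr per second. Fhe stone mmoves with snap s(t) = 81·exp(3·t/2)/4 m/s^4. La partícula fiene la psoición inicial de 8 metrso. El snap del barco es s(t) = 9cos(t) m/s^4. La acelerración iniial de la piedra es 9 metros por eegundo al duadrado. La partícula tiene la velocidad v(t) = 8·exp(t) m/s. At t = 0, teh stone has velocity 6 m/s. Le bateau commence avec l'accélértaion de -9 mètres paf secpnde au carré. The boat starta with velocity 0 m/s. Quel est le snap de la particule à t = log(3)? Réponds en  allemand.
Ausgehend von der Geschwindigkeit v(t) = 8·exp(t), nehmen wir 3 Ableitungen. Mit d/dt von v(t) finden wir a(t) = 8·exp(t). Die Ableitung von der Beschleunigung ergibt den Ruck: j(t) = 8·exp(t). Die Ableitung von dem Ruck ergibt den Snap: s(t) = 8·exp(t). Mit s(t) = 8·exp(t) und Einsetzen von t = log(3), finden wir s = 24.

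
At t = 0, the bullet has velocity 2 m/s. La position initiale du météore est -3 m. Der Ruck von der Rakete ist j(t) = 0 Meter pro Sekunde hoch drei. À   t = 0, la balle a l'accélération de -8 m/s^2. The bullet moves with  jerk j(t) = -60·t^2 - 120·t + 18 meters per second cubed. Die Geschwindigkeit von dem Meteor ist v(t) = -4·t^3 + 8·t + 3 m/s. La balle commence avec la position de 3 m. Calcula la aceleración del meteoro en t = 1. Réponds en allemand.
Um dies zu lösen, müssen wir 1 Ableitung unserer Gleichung für die Geschwindigkeit v(t) = -4·t^3 + 8·t + 3 nehmen. Die Ableitung von der Geschwindigkeit ergibt die Beschleunigung: a(t) = 8 - 12·t^2. Wir haben die Beschleunigung a(t) = 8 - 12·t^2. Durch Einsetzen von t = 1: a(1) = -4.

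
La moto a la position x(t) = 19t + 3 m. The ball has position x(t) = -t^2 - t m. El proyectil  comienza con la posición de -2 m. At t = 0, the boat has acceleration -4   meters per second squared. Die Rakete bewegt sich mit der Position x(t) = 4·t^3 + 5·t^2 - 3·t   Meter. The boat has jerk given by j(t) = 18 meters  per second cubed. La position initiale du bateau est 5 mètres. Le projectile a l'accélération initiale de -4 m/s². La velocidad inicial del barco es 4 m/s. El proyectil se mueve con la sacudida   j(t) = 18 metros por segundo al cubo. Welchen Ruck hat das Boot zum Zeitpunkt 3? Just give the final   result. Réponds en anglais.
The jerk at t = 3 is j = 18.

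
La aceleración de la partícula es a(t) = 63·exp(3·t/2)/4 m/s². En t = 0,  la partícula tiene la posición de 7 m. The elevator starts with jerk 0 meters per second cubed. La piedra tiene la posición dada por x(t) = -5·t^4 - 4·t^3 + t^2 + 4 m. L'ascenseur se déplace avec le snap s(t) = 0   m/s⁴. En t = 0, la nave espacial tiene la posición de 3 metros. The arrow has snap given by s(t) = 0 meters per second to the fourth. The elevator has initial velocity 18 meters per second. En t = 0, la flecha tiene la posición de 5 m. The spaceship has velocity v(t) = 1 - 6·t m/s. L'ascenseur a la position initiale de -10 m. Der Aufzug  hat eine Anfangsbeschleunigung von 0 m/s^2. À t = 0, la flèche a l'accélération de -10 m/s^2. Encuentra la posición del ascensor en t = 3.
Necesitamos integrar nuestra ecuación del snap s(t) = 0 4 veces. La integral del snap, con j(0) = 0, da la sacudida: j(t) = 0. La integral de la sacudida es la aceleración. Usando a(0) = 0, obtenemos a(t) = 0. Tomando ∫a(t)dt y aplicando v(0) = 18, encontramos v(t) = 18. Tomando ∫v(t)dt y aplicando x(0) = -10, encontramos x(t) = 18·t - 10. Usando x(t) = 18·t - 10 y sustituyendo t = 3, encontramos x = 44.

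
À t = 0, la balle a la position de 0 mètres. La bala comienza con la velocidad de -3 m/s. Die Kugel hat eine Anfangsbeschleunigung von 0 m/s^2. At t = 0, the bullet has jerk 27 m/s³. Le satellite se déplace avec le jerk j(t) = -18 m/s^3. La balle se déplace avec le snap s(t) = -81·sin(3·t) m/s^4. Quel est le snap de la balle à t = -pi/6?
En utilisant s(t) = -81·sin(3·t) et en substituant t = -pi/6, nous trouvons s = 81.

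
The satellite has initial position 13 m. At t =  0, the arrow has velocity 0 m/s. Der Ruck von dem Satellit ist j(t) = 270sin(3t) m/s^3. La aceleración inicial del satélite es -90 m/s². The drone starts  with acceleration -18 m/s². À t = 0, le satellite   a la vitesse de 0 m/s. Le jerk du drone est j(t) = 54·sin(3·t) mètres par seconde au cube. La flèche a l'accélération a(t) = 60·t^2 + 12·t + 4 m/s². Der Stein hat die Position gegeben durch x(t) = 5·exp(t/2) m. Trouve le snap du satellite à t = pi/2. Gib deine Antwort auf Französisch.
En partant du jerk j(t) = 270·sin(3·t), nous prenons 1 dérivée. En prenant d/dt de j(t), nous trouvons s(t) = 810·cos(3·t). De l'équation du snap s(t) = 810·cos(3·t), nous substituons t = pi/2 pour obtenir s = 0.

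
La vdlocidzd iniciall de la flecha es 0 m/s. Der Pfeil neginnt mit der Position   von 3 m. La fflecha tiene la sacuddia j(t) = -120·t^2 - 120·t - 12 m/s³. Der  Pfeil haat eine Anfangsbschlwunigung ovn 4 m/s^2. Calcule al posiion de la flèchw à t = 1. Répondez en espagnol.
Necesitamos integrar nuestra ecuación de la sacudida j(t) = -120·t^2 - 120·t - 12 3 veces. Integrando la sacudida y usando la condición inicial a(0) = 4, obtenemos a(t) = -40·t^3 - 60·t^2 - 12·t + 4. Integrando la aceleración y usando la condición inicial v(0) = 0, obtenemos v(t) = 2·t·(-5·t^3 - 10·t^2 - 3·t + 2). Tomando ∫v(t)dt y aplicando x(0) = 3, encontramos x(t) = -2·t^5 - 5·t^4 - 2·t^3 + 2·t^2 + 3. Tenemos la posición x(t) = -2·t^5 - 5·t^4 - 2·t^3 + 2·t^2 + 3. Sustituyendo t = 1: x(1) = -4.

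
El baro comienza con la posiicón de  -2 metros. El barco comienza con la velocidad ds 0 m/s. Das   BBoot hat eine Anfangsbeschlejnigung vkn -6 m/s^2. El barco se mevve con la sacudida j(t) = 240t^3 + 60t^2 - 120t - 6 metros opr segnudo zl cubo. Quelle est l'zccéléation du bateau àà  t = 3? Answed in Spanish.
Para resolver esto, necesitamos tomar 1 integral de nuestra ecuación de la sacudida j(t) = 240·t^3 + 60·t^2 - 120·t - 6. Tomando ∫j(t)dt y aplicando a(0) = -6, encontramos a(t) = 60·t^4 + 20·t^3 - 60·t^2 - 6·t - 6. De la ecuación de la aceleración a(t) = 60·t^4 + 20·t^3 - 60·t^2 - 6·t - 6, sustituimos t = 3 para obtener a = 4836.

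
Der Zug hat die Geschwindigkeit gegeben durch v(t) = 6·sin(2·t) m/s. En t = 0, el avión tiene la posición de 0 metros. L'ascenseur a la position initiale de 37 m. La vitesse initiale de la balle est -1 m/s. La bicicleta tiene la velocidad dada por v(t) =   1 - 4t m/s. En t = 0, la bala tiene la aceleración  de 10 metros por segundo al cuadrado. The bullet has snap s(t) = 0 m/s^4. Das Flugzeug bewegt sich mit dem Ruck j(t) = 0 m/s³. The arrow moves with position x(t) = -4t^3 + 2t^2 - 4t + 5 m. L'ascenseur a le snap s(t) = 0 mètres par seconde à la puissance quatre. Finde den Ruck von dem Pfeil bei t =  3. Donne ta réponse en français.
En partant de la position x(t) = -4·t^3 + 2·t^2 - 4·t + 5, nous prenons 3 dérivées. En prenant d/dt de x(t), nous trouvons v(t) = -12·t^2 + 4·t - 4. La dérivée de la vitesse donne l'accélération: a(t) = 4 - 24·t. En prenant d/dt de a(t), nous trouvons j(t) = -24. De l'équation du jerk j(t) = -24, nous substituons t = 3 pour obtenir j = -24.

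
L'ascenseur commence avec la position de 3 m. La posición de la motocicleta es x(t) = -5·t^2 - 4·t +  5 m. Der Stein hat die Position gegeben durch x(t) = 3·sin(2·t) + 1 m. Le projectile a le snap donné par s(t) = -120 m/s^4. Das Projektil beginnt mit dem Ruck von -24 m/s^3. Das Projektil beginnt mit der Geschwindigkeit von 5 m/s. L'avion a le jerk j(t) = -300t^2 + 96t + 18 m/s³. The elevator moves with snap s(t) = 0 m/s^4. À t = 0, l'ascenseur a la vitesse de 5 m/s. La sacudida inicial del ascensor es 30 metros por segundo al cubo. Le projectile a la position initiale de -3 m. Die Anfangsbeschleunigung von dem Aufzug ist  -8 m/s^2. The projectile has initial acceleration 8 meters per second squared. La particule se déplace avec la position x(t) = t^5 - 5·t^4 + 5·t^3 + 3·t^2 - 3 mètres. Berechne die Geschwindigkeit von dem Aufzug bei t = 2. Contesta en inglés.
We need to integrate our snap equation s(t) = 0 3 times. Taking ∫s(t)dt and applying j(0) = 30, we find j(t) = 30. Finding the integral of j(t) and using a(0) = -8: a(t) = 30·t - 8. Taking ∫a(t)dt and applying v(0) = 5, we find v(t) = 15·t^2 - 8·t + 5. Using v(t) = 15·t^2 - 8·t + 5 and substituting t = 2, we find v = 49.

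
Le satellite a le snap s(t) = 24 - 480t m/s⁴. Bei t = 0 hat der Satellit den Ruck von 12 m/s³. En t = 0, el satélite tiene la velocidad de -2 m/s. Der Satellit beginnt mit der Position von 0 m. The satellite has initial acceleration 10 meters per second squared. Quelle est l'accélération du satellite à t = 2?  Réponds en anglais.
Starting from snap s(t) = 24 - 480·t, we take 2 integrals. Integrating snap and using the initial condition j(0) = 12, we get j(t) = -240·t^2 + 24·t + 12. Finding the antiderivative of j(t) and using a(0) = 10: a(t) = -80·t^3 + 12·t^2 + 12·t + 10. Using a(t) = -80·t^3 + 12·t^2 + 12·t + 10 and substituting t = 2, we find a = -558.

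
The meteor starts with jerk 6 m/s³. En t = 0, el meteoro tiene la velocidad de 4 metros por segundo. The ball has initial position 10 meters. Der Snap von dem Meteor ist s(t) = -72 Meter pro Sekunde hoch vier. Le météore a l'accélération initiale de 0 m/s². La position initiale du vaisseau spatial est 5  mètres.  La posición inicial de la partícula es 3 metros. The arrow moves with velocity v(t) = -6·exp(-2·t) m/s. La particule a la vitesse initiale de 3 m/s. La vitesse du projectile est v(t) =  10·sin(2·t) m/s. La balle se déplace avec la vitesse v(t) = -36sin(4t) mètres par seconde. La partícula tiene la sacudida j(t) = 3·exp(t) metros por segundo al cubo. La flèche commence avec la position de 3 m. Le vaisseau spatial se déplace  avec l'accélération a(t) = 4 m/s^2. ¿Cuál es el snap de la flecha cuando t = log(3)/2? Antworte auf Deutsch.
Um dies zu lösen, müssen wir 3 Ableitungen unserer Gleichung für die Geschwindigkeit v(t) = -6·exp(-2·t) nehmen. Die Ableitung von der Geschwindigkeit ergibt die Beschleunigung: a(t) = 12·exp(-2·t). Durch Ableiten von der Beschleunigung erhalten wir den Ruck: j(t) = -24·exp(-2·t). Durch Ableiten von dem Ruck erhalten wir den Snap: s(t) = 48·exp(-2·t). Wir haben den Snap s(t) = 48·exp(-2·t). Durch Einsetzen von t = log(3)/2: s(log(3)/2) = 16.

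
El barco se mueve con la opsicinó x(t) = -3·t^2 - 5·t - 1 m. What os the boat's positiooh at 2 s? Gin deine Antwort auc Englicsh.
Using x(t) = -3·t^2 - 5·t - 1 and substituting t = 2, we find x = -23.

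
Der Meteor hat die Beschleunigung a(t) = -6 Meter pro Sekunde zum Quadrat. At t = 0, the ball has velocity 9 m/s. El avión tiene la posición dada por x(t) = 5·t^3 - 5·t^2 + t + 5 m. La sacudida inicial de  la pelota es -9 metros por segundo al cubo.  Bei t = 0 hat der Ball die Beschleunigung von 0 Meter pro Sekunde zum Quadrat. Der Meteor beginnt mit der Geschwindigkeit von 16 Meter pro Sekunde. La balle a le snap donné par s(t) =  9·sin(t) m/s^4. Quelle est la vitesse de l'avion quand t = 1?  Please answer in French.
Pour résoudre ceci, nous devons prendre 1 dérivée de notre équation de la position x(t) = 5·t^3 - 5·t^2 + t + 5. En dérivant la position, nous obtenons la vitesse: v(t) = 15·t^2 - 10·t + 1. Nous avons la vitesse v(t) = 15·t^2 - 10·t + 1. En substituant t = 1: v(1) = 6.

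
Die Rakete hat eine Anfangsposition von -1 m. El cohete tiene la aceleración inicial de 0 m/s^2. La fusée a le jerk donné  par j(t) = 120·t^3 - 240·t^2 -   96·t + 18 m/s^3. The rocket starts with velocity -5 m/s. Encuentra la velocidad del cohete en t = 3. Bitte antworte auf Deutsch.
Um dies zu lösen, müssen wir 2 Integrale unserer Gleichung für den Ruck j(t) = 120·t^3 - 240·t^2 - 96·t + 18 finden. Durch Integration von dem Ruck und Verwendung der Anfangsbedingung a(0) = 0, erhalten wir a(t) = 2·t·(15·t^3 - 40·t^2 - 24·t + 9). Mit ∫a(t)dt und Anwendung von v(0) = -5, finden wir v(t) = 6·t^5 - 20·t^4 - 16·t^3 + 9·t^2 - 5. Aus der Gleichung für die Geschwindigkeit v(t) = 6·t^5 - 20·t^4 - 16·t^3 + 9·t^2 - 5, setzen wir t = 3 ein und erhalten v = -518.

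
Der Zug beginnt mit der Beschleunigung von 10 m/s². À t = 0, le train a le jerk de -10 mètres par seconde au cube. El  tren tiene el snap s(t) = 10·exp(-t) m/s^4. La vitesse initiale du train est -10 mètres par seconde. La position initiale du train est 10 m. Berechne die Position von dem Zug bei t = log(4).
Ausgehend von dem Snap s(t) = 10·exp(-t), nehmen wir 4 Stammfunktionen. Mit ∫s(t)dt und Anwendung von j(0) = -10, finden wir j(t) = -10·exp(-t). Das Integral von dem Ruck, mit a(0) = 10, ergibt die Beschleunigung: a(t) = 10·exp(-t). Die Stammfunktion von der Beschleunigung, mit v(0) = -10, ergibt die Geschwindigkeit: v(t) = -10·exp(-t). Die Stammfunktion von der Geschwindigkeit ist die Position. Mit x(0) = 10 erhalten wir x(t) = 10·exp(-t). Wir haben die Position x(t) = 10·exp(-t). Durch Einsetzen von t = log(4): x(log(4)) = 5/2.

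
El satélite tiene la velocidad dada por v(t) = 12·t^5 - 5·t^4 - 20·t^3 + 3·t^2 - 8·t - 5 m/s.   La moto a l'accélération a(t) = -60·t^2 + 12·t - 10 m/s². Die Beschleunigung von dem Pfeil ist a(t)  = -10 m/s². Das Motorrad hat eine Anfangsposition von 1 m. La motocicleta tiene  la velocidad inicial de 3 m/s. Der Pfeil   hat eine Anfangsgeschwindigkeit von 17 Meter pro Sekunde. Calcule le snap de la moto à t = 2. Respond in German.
Wir müssen unsere Gleichung für die Beschleunigung a(t) = -60·t^2 + 12·t - 10 2-mal ableiten. Die Ableitung von der Beschleunigung ergibt den Ruck: j(t) = 12 - 120·t. Die Ableitung von dem Ruck ergibt den Snap: s(t) = -120. Wir haben den Snap s(t) = -120. Durch Einsetzen von t = 2: s(2) = -120.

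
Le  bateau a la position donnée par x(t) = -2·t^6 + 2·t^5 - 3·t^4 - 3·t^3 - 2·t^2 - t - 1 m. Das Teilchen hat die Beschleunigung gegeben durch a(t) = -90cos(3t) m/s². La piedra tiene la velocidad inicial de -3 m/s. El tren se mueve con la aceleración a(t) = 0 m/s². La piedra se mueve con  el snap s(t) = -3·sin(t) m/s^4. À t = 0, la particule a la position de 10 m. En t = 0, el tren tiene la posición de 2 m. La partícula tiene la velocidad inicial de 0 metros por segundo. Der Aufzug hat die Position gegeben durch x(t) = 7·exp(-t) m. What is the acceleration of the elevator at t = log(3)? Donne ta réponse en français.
Nous devons dériver notre équation de la position x(t) = 7·exp(-t) 2 fois. La dérivée de la position donne la vitesse: v(t) = -7·exp(-t). En prenant d/dt de v(t), nous trouvons a(t) = 7·exp(-t). Nous avons l'accélération a(t) = 7·exp(-t). En substituant t = log(3): a(log(3)) = 7/3.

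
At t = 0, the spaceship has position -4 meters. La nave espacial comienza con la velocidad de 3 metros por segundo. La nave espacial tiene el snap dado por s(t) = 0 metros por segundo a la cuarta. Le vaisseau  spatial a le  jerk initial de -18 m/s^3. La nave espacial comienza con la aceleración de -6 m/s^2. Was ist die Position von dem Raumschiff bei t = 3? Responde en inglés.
We must find the integral of our snap equation s(t) = 0 4 times. Finding the integral of s(t) and using j(0) = -18: j(t) = -18. Integrating jerk and using the initial condition a(0) = -6, we get a(t) = -18·t - 6. Finding the integral of a(t) and using v(0) = 3: v(t) = -9·t^2 - 6·t + 3. The antiderivative of velocity, with x(0) = -4, gives position: x(t) = -3·t^3 - 3·t^2 + 3·t - 4. Using x(t) = -3·t^3 - 3·t^2 + 3·t - 4 and substituting t = 3, we find x = -103.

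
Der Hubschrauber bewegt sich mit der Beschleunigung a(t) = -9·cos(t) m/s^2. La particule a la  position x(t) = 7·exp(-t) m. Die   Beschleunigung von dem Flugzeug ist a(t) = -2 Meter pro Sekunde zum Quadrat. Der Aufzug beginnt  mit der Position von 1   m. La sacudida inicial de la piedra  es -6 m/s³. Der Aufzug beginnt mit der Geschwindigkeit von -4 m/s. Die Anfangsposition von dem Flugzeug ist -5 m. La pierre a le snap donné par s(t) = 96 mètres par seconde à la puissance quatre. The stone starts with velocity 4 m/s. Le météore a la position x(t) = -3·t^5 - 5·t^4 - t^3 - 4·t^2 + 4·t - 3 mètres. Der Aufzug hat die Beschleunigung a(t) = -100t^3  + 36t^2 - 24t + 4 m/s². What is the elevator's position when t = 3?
To solve this, we need to take 2 antiderivatives of our acceleration equation a(t) = -100·t^3 + 36·t^2 - 24·t + 4. The antiderivative of acceleration is velocity. Using v(0) = -4, we get v(t) = -25·t^4 + 12·t^3 - 12·t^2 + 4·t - 4. Finding the antiderivative of v(t) and using x(0) = 1: x(t) = -5·t^5 + 3·t^4 - 4·t^3 + 2·t^2 - 4·t + 1. From the given position equation x(t) = -5·t^5 + 3·t^4 - 4·t^3 + 2·t^2 - 4·t + 1, we substitute t = 3 to get x = -1073.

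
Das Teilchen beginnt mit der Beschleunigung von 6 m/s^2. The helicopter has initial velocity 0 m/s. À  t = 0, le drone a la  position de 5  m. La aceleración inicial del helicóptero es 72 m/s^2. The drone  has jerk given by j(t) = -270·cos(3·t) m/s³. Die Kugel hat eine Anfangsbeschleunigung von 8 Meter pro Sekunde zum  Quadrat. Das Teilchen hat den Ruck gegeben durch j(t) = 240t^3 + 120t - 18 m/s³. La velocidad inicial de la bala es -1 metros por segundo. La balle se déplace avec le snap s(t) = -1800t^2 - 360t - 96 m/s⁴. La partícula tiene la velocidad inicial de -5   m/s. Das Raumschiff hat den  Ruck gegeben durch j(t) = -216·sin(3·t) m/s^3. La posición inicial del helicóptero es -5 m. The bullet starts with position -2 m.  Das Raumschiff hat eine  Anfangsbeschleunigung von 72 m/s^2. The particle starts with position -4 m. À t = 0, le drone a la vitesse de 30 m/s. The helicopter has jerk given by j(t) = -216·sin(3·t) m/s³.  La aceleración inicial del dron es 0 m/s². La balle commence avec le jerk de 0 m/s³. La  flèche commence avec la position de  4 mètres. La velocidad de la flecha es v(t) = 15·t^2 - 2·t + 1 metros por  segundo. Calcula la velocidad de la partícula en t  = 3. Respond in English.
Starting from jerk j(t) = 240·t^3 + 120·t - 18, we take 2 antiderivatives. Finding the antiderivative of j(t) and using a(0) = 6: a(t) = 60·t^4 + 60·t^2 - 18·t + 6. The integral of acceleration is velocity. Using v(0) = -5, we get v(t) = 12·t^5 + 20·t^3 - 9·t^2 + 6·t - 5. From the given velocity equation v(t) = 12·t^5 + 20·t^3 - 9·t^2 + 6·t - 5, we substitute t = 3 to get v = 3388.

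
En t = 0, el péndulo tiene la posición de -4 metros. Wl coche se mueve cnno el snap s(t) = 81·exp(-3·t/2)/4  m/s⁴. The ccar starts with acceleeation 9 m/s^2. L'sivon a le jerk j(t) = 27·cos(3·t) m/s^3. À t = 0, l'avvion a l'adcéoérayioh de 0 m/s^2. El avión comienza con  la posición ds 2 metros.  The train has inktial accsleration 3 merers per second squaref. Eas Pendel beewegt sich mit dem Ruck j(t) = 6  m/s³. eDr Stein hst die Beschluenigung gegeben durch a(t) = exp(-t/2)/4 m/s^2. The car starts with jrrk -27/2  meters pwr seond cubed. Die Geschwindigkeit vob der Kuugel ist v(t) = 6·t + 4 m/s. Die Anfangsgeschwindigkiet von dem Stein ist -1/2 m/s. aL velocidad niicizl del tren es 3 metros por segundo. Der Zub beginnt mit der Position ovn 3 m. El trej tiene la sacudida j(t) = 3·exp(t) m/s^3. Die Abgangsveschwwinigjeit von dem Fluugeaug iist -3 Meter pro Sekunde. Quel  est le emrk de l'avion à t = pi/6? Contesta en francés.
Nous avons le jerk j(t) = 27·cos(3·t). En substituant t = pi/6: j(pi/6) = 0.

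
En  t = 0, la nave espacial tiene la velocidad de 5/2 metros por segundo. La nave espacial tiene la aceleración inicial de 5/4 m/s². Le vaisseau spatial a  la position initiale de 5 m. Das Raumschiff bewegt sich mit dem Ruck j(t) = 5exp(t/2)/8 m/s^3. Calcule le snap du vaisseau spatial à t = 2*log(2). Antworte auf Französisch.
Nous devons dériver notre équation du jerk j(t) = 5·exp(t/2)/8 1 fois. En dérivant le jerk, nous obtenons le snap: s(t) = 5·exp(t/2)/16. Nous avons le snap s(t) = 5·exp(t/2)/16. En substituant t = 2*log(2): s(2*log(2)) = 5/8.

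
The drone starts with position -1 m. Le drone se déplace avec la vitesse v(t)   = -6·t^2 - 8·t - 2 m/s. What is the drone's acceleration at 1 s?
Starting from velocity v(t) = -6·t^2 - 8·t - 2, we take 1 derivative. Differentiating velocity, we get acceleration: a(t) = -12·t - 8. From the given acceleration equation a(t) = -12·t - 8, we substitute t = 1 to get a = -20.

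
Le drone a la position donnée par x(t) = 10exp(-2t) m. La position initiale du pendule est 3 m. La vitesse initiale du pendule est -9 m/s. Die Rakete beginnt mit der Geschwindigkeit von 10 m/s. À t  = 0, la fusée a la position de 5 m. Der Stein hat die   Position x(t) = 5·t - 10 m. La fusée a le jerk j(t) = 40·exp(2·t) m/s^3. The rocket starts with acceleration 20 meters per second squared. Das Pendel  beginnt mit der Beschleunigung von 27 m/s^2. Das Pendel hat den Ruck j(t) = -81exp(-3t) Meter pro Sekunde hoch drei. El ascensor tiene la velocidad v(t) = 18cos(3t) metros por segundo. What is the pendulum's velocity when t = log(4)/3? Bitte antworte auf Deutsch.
Wir müssen die Stammfunktion unserer Gleichung für den Ruck j(t) = -81·exp(-3·t) 2-mal finden. Die Stammfunktion von dem Ruck, mit a(0) = 27, ergibt die Beschleunigung: a(t) = 27·exp(-3·t). Das Integral von der Beschleunigung, mit v(0) = -9, ergibt die Geschwindigkeit: v(t) = -9·exp(-3·t). Wir haben die Geschwindigkeit v(t) = -9·exp(-3·t). Durch Einsetzen von t = log(4)/3: v(log(4)/3) = -9/4.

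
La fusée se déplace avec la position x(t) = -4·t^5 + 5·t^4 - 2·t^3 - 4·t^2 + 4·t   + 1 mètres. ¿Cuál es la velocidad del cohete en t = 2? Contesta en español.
Para resolver esto, necesitamos tomar 1 derivada de nuestra ecuación de la posición x(t) = -4·t^5 + 5·t^4 - 2·t^3 - 4·t^2 + 4·t + 1. La derivada de la posición da la velocidad: v(t) = -20·t^4 + 20·t^3 - 6·t^2 - 8·t + 4. Usando v(t) = -20·t^4 + 20·t^3 - 6·t^2 - 8·t + 4 y sustituyendo t = 2, encontramos v = -196.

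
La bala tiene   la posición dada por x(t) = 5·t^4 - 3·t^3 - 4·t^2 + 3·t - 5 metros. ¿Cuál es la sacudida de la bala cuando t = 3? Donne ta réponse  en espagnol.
Partiendo de la posición x(t) = 5·t^4 - 3·t^3 - 4·t^2 + 3·t - 5, tomamos 3 derivadas. Derivando la posición, obtenemos la velocidad: v(t) = 20·t^3 - 9·t^2 - 8·t + 3. Derivando la velocidad, obtenemos la aceleración: a(t) = 60·t^2 - 18·t - 8. La derivada de la aceleración da la sacudida: j(t) = 120·t - 18. Usando j(t) = 120·t - 18 y sustituyendo t = 3, encontramos j = 342.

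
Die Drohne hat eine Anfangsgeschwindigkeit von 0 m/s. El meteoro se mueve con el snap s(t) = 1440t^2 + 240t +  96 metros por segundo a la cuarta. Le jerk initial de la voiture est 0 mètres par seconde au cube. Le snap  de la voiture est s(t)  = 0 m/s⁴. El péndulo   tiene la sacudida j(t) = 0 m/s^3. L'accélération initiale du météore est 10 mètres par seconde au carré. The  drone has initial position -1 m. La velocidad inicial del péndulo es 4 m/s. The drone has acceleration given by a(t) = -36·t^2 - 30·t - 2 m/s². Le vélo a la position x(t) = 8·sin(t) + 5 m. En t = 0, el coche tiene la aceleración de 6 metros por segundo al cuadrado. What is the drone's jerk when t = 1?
Starting from acceleration a(t) = -36·t^2 - 30·t - 2, we take 1 derivative. The derivative of acceleration gives jerk: j(t) = -72·t - 30. Using j(t) = -72·t - 30 and substituting t = 1, we find j = -102.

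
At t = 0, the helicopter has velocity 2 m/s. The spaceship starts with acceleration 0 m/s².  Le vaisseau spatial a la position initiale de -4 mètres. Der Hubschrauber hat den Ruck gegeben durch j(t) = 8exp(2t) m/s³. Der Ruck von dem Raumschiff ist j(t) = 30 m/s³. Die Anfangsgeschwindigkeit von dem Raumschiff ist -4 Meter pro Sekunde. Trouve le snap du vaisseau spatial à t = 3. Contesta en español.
Partiendo de la sacudida j(t) = 30, tomamos 1 derivada. Derivando la sacudida, obtenemos el snap: s(t) = 0. De la ecuación del snap s(t) = 0, sustituimos t = 3 para obtener s = 0.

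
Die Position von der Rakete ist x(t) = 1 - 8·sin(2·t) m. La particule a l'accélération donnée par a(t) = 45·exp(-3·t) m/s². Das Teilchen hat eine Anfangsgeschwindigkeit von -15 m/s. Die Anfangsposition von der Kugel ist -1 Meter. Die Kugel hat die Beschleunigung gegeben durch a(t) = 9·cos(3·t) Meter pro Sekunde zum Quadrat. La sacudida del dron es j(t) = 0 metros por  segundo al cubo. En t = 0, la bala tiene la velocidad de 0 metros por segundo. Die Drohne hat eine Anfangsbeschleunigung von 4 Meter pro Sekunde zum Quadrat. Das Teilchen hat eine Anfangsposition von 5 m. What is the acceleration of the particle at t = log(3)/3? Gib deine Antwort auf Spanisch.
Tenemos la aceleración a(t) = 45·exp(-3·t). Sustituyendo t = log(3)/3: a(log(3)/3) = 15.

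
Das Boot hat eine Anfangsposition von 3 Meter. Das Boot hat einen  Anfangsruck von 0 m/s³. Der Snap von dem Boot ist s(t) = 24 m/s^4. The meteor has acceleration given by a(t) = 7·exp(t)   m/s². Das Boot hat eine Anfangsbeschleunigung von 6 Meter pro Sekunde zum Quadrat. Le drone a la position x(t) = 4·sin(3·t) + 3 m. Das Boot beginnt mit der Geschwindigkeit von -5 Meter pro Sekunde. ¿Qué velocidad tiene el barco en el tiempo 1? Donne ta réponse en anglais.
Starting from snap s(t) = 24, we take 3 integrals. The antiderivative of snap, with j(0) = 0, gives jerk: j(t) = 24·t. The integral of jerk, with a(0) = 6, gives acceleration: a(t) = 12·t^2 + 6. Integrating acceleration and using the initial condition v(0) = -5, we get v(t) = 4·t^3 + 6·t - 5. From the given velocity equation v(t) = 4·t^3 + 6·t - 5, we substitute t = 1 to get v = 5.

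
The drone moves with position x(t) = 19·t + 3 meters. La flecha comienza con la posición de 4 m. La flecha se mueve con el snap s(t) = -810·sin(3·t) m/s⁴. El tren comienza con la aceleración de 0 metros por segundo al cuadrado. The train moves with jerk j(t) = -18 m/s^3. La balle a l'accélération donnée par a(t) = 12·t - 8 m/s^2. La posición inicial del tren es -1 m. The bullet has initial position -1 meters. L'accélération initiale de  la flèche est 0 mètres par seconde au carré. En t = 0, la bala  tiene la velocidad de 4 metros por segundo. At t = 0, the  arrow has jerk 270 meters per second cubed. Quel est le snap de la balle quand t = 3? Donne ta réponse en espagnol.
Para resolver esto, necesitamos tomar 2 derivadas de nuestra ecuación de la aceleración a(t) = 12·t - 8. Derivando la aceleración, obtenemos la sacudida: j(t) = 12. La derivada de la sacudida da el snap: s(t) = 0. De la ecuación del snap s(t) = 0, sustituimos t = 3 para obtener s = 0.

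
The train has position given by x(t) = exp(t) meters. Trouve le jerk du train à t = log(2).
En partant de la position x(t) = exp(t), nous prenons 3 dérivées. La dérivée de la position donne la vitesse: v(t) = exp(t). La dérivée de la vitesse donne l'accélération: a(t) = exp(t). En dérivant l'accélération, nous obtenons le jerk: j(t) = exp(t). De l'équation du jerk j(t) = exp(t), nous substituons t = log(2) pour obtenir j = 2.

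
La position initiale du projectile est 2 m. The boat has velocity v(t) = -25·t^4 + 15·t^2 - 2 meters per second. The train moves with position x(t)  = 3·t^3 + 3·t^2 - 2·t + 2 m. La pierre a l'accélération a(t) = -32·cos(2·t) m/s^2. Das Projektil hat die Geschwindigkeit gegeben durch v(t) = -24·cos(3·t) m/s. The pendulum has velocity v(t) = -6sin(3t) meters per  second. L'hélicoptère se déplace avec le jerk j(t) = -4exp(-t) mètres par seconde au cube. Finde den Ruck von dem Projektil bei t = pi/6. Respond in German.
Ausgehend von der Geschwindigkeit v(t) = -24·cos(3·t), nehmen wir 2 Ableitungen. Mit d/dt von v(t) finden wir a(t) = 72·sin(3·t). Mit d/dt von a(t) finden wir j(t) = 216·cos(3·t). Aus der Gleichung für den Ruck j(t) = 216·cos(3·t), setzen wir t = pi/6 ein und erhalten j = 0.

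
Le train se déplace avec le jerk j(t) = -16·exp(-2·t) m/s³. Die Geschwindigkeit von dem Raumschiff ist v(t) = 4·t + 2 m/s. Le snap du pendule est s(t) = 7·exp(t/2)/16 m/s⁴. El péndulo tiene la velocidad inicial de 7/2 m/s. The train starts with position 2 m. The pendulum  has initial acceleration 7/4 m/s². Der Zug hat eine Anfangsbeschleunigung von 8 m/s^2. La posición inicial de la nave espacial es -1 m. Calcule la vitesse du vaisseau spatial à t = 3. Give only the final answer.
La vitesse à t = 3 est v = 14.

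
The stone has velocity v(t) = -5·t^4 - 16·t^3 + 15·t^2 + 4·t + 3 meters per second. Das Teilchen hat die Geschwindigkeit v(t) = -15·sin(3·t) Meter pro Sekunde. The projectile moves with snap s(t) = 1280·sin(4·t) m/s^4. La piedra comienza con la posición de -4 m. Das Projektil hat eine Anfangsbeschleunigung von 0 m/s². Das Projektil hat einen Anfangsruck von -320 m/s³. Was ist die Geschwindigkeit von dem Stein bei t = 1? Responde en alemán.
Mit v(t) = -5·t^4 - 16·t^3 + 15·t^2 + 4·t + 3 und Einsetzen von t = 1, finden wir v = 1.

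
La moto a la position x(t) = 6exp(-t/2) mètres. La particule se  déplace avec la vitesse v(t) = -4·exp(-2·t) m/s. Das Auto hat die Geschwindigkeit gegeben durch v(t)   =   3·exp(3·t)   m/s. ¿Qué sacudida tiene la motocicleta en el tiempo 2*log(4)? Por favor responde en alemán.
Um dies zu lösen, müssen wir 3 Ableitungen unserer Gleichung für die Position x(t) = 6·exp(-t/2) nehmen. Mit d/dt von x(t) finden wir v(t) = -3·exp(-t/2). Die Ableitung von der Geschwindigkeit ergibt die Beschleunigung: a(t) = 3·exp(-t/2)/2. Mit d/dt von a(t) finden wir j(t) = -3·exp(-t/2)/4. Mit j(t) = -3·exp(-t/2)/4 und Einsetzen von t = 2*log(4), finden wir j = -3/16.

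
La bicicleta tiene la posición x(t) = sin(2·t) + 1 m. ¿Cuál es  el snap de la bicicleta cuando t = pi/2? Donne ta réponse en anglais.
To solve this, we need to take 4 derivatives of our position equation x(t) = sin(2·t) + 1. Taking d/dt of x(t), we find v(t) = 2·cos(2·t). Differentiating velocity, we get acceleration: a(t) = -4·sin(2·t). Differentiating acceleration, we get jerk: j(t) = -8·cos(2·t). Differentiating jerk, we get snap: s(t) = 16·sin(2·t). We have snap s(t) = 16·sin(2·t). Substituting t = pi/2: s(pi/2) = 0.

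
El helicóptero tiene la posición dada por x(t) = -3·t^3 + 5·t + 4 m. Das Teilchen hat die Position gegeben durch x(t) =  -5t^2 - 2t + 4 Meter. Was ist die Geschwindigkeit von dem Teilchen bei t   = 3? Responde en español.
Para resolver esto, necesitamos tomar 1 derivada de nuestra ecuación de la posición x(t) = -5·t^2 - 2·t + 4. Derivando la posición, obtenemos la velocidad: v(t) = -10·t - 2. De la ecuación de la velocidad v(t) = -10·t - 2, sustituimos t = 3 para obtener v = -32.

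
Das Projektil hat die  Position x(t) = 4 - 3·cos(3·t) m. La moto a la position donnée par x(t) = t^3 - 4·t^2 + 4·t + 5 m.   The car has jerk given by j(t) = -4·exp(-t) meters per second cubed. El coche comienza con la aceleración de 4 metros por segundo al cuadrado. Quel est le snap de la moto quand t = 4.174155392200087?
Nous devons dériver notre équation de la position x(t) = t^3 - 4·t^2 + 4·t + 5 4 fois. En dérivant la position, nous obtenons la vitesse: v(t) = 3·t^2 - 8·t + 4. La dérivée de la vitesse donne l'accélération: a(t) = 6·t - 8. La dérivée de l'accélération donne le jerk: j(t) = 6. La dérivée du jerk donne le snap: s(t) = 0. En utilisant s(t) = 0 et en substituant t = 4.174155392200087, nous trouvons s = 0.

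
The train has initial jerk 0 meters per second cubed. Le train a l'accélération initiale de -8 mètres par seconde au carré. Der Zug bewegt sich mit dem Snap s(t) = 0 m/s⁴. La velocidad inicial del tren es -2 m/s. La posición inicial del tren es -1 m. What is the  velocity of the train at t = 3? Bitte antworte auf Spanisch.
Necesitamos integrar nuestra ecuación del snap s(t) = 0 3 veces. La integral del snap es la sacudida. Usando j(0) = 0, obtenemos j(t) = 0. Integrando la sacudida y usando la condición inicial a(0) = -8, obtenemos a(t) = -8. La integral de la aceleración, con v(0) = -2, da la velocidad: v(t) = -8·t - 2. Usando v(t) = -8·t - 2 y sustituyendo t = 3, encontramos v = -26.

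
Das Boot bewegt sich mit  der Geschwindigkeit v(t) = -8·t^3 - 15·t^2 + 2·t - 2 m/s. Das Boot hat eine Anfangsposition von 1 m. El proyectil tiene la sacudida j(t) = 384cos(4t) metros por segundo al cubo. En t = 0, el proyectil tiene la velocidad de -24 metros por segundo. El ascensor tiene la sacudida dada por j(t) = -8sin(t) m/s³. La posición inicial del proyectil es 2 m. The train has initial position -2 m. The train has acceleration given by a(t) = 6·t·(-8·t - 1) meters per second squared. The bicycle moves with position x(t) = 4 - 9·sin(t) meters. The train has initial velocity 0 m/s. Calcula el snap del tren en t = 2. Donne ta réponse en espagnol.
Partiendo de la aceleración a(t) = 6·t·(-8·t - 1), tomamos 2 derivadas. Derivando la aceleración, obtenemos la sacudida: j(t) = -96·t - 6. Tomando d/dt de j(t), encontramos s(t) = -96. De la ecuación del snap s(t) = -96, sustituimos t = 2 para obtener s = -96.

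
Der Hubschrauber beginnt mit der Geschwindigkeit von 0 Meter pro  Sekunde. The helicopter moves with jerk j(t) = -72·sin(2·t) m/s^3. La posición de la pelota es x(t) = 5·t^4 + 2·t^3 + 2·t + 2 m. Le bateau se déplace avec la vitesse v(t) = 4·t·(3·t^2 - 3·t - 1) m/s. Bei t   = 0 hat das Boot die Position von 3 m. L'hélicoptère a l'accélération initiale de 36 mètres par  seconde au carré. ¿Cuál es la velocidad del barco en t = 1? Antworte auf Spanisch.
Usando v(t) = 4·t·(3·t^2 - 3·t - 1) y sustituyendo t = 1, encontramos v = -4.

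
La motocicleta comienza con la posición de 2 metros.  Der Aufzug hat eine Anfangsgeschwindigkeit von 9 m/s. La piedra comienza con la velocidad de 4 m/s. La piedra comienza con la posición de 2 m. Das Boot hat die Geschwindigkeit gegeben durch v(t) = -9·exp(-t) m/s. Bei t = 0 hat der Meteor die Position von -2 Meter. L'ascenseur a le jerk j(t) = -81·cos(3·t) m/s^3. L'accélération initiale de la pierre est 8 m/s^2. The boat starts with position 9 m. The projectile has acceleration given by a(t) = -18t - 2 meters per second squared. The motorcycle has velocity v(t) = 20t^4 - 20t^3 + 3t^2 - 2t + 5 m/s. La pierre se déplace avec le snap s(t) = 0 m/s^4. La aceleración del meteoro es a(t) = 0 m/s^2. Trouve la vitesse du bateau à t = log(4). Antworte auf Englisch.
Using v(t) = -9·exp(-t) and substituting t = log(4), we find v = -9/4.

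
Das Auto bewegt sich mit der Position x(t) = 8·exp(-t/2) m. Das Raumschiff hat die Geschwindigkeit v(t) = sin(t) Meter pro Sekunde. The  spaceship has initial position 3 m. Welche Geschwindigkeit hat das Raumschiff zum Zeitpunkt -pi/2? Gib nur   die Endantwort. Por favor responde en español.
En t = -pi/2, v = -1.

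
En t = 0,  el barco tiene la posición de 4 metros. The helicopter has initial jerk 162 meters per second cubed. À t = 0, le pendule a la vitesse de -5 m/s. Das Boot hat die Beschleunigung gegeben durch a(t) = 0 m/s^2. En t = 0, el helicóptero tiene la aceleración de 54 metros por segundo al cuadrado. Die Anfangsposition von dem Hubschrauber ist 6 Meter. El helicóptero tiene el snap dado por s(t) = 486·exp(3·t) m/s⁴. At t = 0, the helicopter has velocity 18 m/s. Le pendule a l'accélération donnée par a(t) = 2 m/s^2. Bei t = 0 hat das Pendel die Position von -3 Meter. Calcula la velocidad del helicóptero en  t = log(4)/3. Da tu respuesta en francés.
En partant du snap s(t) = 486·exp(3·t), nous prenons 3 intégrales. En prenant ∫s(t)dt et en appliquant j(0) = 162, nous trouvons j(t) = 162·exp(3·t). La primitive du jerk, avec a(0) = 54, donne l'accélération: a(t) = 54·exp(3·t). La primitive de l'accélération est la vitesse. En utilisant v(0) = 18, nous obtenons v(t) = 18·exp(3·t). De l'équation de la vitesse v(t) = 18·exp(3·t), nous substituons t = log(4)/3 pour obtenir v = 72.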